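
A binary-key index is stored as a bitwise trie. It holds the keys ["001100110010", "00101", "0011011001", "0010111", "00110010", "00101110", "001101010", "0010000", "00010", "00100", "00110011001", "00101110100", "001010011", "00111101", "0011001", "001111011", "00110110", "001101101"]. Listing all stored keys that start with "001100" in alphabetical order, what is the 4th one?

Words with prefix "001100", in lexicographic order: "0011001", "00110010", "00110011001", "001100110010"
Position 4: 001100110010

001100110010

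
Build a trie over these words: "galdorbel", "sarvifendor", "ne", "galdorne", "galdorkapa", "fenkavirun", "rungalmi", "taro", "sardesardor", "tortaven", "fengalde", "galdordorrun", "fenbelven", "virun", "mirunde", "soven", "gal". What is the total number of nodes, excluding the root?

Trace insertions, counting only characters that open a new branch:
  "galdorbel" → 9 new (g, a, l, d, o, r, b, e, l)
  "sarvifendor" → 11 new (s, a, r, v, i, f, e, n, d, o, r)
  "ne" → 2 new (n, e)
  "galdorne" → prefix "galdor" already present; 2 new (n, e)
  "galdorkapa" → prefix "galdor" already present; 4 new (k, a, p, a)
  "fenkavirun" → 10 new (f, e, n, k, a, v, i, r, u, n)
  "rungalmi" → 8 new (r, u, n, g, a, l, m, i)
  "taro" → 4 new (t, a, r, o)
  "sardesardor" → prefix "sar" already present; 8 new (d, e, s, a, r, d, o, r)
  "tortaven" → prefix "t" already present; 7 new (o, r, t, a, v, e, n)
  "fengalde" → prefix "fen" already present; 5 new (g, a, l, d, e)
  "galdordorrun" → prefix "galdor" already present; 6 new (d, o, r, r, u, n)
  "fenbelven" → prefix "fen" already present; 6 new (b, e, l, v, e, n)
  "virun" → 5 new (v, i, r, u, n)
  "mirunde" → 7 new (m, i, r, u, n, d, e)
  "soven" → prefix "s" already present; 4 new (o, v, e, n)
  "gal" → prefix "gal" already present; 0 new (none)
Total nodes = 9 + 11 + 2 + 2 + 4 + 10 + 8 + 4 + 8 + 7 + 5 + 6 + 6 + 5 + 7 + 4 + 0 = 98

98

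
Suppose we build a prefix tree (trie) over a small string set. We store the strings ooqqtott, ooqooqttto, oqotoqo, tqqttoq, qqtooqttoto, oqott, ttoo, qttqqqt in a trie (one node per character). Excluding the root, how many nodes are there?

For each word, the new-node count is its length minus the longest prefix already in the trie:
  "ooqqtott" → 8 new (o, o, q, q, t, o, t, t)
  "ooqooqttto" → prefix "ooq" already present; 7 new (o, o, q, t, t, t, o)
  "oqotoqo" → prefix "o" already present; 6 new (q, o, t, o, q, o)
  "tqqttoq" → 7 new (t, q, q, t, t, o, q)
  "qqtooqttoto" → 11 new (q, q, t, o, o, q, t, t, o, t, o)
  "oqott" → prefix "oqot" already present; 1 new (t)
  "ttoo" → prefix "t" already present; 3 new (t, o, o)
  "qttqqqt" → prefix "q" already present; 6 new (t, t, q, q, q, t)
Total nodes = 8 + 7 + 6 + 7 + 11 + 1 + 3 + 6 = 49

49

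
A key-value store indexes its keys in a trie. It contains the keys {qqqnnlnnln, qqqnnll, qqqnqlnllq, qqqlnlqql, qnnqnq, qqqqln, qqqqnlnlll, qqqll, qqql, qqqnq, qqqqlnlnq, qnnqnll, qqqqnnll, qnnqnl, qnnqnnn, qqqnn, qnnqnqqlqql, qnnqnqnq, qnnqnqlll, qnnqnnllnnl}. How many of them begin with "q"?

Filter for entries beginning with "q":
Matches: "qnnqnl", "qnnqnll", "qnnqnnllnnl", "qnnqnnn", "qnnqnq", "qnnqnqlll", "qnnqnqnq", "qnnqnqqlqql", "qqql", "qqqll", "qqqlnlqql", "qqqnn", "qqqnnll", "qqqnnlnnln", "qqqnq", "qqqnqlnllq", "qqqqln", "qqqqlnlnq", "qqqqnlnlll", "qqqqnnll"
Count: 20

20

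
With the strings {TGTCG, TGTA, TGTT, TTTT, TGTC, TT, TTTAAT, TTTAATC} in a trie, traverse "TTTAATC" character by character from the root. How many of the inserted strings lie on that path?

3

Check each prefix of "TTTAATC" against the stored set — each match is an end-marker on the path.
Prefixes of the query that are stored words: "TT", "TTTAAT", "TTTAATC"
Count: 3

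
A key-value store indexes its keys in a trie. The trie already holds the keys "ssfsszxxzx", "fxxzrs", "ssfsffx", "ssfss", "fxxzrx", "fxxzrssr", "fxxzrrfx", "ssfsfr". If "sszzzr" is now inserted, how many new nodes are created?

4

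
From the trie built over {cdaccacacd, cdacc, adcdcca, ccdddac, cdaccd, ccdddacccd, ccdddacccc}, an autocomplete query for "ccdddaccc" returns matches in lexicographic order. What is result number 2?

Words with prefix "ccdddaccc", in lexicographic order: "ccdddacccc", "ccdddacccd"
The 2nd is ccdddacccd.

ccdddacccd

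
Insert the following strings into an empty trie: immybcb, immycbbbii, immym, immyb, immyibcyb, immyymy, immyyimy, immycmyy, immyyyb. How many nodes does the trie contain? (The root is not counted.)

30

For each word, the new-node count is its length minus the longest prefix already in the trie:
  "immybcb" → 7 new (i, m, m, y, b, c, b)
  "immycbbbii" → prefix "immy" already present; 6 new (c, b, b, b, i, i)
  "immym" → prefix "immy" already present; 1 new (m)
  "immyb" → prefix "immyb" already present; 0 new (none)
  "immyibcyb" → prefix "immy" already present; 5 new (i, b, c, y, b)
  "immyymy" → prefix "immy" already present; 3 new (y, m, y)
  "immyyimy" → prefix "immyy" already present; 3 new (i, m, y)
  "immycmyy" → prefix "immyc" already present; 3 new (m, y, y)
  "immyyyb" → prefix "immyy" already present; 2 new (y, b)
Total nodes = 7 + 6 + 1 + 0 + 5 + 3 + 3 + 3 + 2 = 30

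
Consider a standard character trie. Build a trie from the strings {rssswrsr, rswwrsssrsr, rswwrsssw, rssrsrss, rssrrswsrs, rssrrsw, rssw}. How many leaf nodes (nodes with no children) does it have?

Leaves are exactly the stored words that no other stored word extends.
Those words: "rssrrswsrs", "rssrsrss", "rssswrsr", "rssw", "rswwrsssrsr", "rswwrsssw"
Leaf count: 6

6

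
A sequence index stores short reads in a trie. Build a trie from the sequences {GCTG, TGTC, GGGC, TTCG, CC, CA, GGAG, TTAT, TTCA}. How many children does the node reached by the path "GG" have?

2

The children of the "GG" node are the distinct next characters among strings starting with "GG".
Distinct next characters after "GG": A, G.
That node has 2 child edges.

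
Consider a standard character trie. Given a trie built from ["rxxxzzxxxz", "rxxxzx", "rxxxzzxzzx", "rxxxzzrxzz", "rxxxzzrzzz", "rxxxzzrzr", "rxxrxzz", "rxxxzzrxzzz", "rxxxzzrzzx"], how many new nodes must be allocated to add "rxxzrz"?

Walking "rxxzrz" from the root, the first 3 characters ("rxx") follow existing edges; "z" is the first miss.
So 6 − 3 = 3 new nodes.

3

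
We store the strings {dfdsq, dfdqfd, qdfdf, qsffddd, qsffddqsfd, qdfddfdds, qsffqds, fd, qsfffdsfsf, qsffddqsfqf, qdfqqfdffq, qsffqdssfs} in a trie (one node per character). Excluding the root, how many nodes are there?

51

Count nodes per top-level branch (shared prefixes stored once):
  'd'-branch (dfdqfd, dfdsq): 8 nodes
  'f'-branch (fd): 2 nodes
  'q'-branch (qdfddfdds, qdfdf, qdfqqfdffq, qsffddd, qsffddqsfd, qsffddqsfqf, qsfffdsfsf, qsffqds, qsffqdssfs): 41 nodes
Sum: 51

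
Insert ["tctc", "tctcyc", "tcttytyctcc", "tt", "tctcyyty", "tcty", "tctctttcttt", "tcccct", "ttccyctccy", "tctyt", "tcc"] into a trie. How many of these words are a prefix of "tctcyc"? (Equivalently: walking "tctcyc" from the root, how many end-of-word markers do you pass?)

2

Check each prefix of "tctcyc" against the stored set — each match is an end-marker on the path.
Prefixes of the query that are stored words: "tctc", "tctcyc"
Count: 2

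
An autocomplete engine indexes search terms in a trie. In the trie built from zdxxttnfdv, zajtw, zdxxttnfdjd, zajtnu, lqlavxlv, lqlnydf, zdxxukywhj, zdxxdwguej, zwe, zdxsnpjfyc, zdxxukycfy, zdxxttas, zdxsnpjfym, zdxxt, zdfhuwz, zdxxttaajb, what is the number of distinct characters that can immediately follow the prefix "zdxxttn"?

1

Follow the path "zdxxttn" to its node, then look at its outgoing edges.
Distinct next characters after "zdxxttn": f.
That node has 1 child edge.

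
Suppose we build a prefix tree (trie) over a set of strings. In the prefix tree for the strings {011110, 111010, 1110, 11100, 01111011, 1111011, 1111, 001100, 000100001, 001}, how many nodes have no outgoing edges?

Leaves are exactly the stored words that no other stored word extends.
Those words: "000100001", "001100", "01111011", "11100", "111010", "1111011"
Leaf count: 6

6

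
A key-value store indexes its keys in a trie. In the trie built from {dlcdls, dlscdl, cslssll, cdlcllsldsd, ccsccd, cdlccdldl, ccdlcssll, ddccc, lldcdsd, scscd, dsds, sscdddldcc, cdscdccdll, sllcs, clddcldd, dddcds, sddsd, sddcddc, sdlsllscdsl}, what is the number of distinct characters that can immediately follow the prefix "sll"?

Follow the path "sll" to its node, then look at its outgoing edges.
Characters that immediately follow "sll" among the stored strings: {c}.
That node has 1 child edge.

1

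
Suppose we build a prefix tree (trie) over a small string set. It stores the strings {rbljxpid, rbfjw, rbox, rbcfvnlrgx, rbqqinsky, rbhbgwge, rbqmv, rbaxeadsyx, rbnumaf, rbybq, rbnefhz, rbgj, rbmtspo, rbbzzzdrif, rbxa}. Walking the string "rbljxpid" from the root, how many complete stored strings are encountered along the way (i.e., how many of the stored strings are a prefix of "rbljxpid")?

1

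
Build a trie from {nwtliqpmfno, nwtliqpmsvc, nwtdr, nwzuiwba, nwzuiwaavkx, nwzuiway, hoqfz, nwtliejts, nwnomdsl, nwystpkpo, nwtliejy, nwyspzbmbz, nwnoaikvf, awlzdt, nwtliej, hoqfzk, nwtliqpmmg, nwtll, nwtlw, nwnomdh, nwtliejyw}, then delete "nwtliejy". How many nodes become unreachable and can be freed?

After clearing the end-marker at "nwtliejy", prune upward until reaching a node still needed by another word.
Every node on "nwtliejy" is still needed (e.g. by "nwtliejyw"), so nothing is freed.
Nodes removed: 0

0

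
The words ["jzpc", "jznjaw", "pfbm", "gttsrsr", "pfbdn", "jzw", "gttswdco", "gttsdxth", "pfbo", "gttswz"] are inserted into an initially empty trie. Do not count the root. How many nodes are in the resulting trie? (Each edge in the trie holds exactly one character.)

32

Trie structure (* marks end of a word):
(root)
├─ g
│  └─ t
│     └─ t
│        └─ s
│           ├─ d
│           │  └─ x
│           │     └─ t
│           │        └─ h *
│           ├─ r
│           │  └─ s
│           │     └─ r *
│           └─ w
│              ├─ d
│              │  └─ c
│              │     └─ o *
│              └─ z *
├─ j
│  └─ z
│     ├─ n
│     │  └─ j
│     │     └─ a
│     │        └─ w *
│     ├─ p
│     │  └─ c *
│     └─ w *
└─ p
   └─ f
      └─ b
         ├─ d
         │  └─ n *
         ├─ m *
         └─ o *
Counting every labelled node above: 32.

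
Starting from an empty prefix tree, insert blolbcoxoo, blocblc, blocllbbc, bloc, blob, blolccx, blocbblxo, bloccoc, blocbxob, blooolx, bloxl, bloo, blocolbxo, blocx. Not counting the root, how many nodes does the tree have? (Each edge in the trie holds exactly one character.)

45

Trace insertions, counting only characters that open a new branch:
  "blolbcoxoo" → 10 new (b, l, o, l, b, c, o, x, o, o)
  "blocblc" → prefix "blo" already present; 4 new (c, b, l, c)
  "blocllbbc" → prefix "bloc" already present; 5 new (l, l, b, b, c)
  "bloc" → prefix "bloc" already present; 0 new (none)
  "blob" → prefix "blo" already present; 1 new (b)
  "blolccx" → prefix "blol" already present; 3 new (c, c, x)
  "blocbblxo" → prefix "blocb" already present; 4 new (b, l, x, o)
  "bloccoc" → prefix "bloc" already present; 3 new (c, o, c)
  "blocbxob" → prefix "blocb" already present; 3 new (x, o, b)
  "blooolx" → prefix "blo" already present; 4 new (o, o, l, x)
  "bloxl" → prefix "blo" already present; 2 new (x, l)
  "bloo" → prefix "bloo" already present; 0 new (none)
  "blocolbxo" → prefix "bloc" already present; 5 new (o, l, b, x, o)
  "blocx" → prefix "bloc" already present; 1 new (x)
Total nodes = 10 + 4 + 5 + 0 + 1 + 3 + 4 + 3 + 3 + 4 + 2 + 0 + 5 + 1 = 45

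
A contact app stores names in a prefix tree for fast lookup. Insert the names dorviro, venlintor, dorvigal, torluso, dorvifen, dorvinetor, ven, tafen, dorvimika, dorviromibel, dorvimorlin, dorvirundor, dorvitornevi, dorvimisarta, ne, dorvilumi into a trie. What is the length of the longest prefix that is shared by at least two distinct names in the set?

7

The deepest shared node is where two words last agree before diverging.
e.g. "dorvimika" and "dorvimisarta" share the prefix "dorvimi" of length 7; no pair shares a longer one.
Longest shared-prefix length: 7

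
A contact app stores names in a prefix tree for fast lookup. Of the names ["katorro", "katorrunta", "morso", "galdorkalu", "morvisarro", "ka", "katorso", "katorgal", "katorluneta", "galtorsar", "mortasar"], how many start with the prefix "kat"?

Filter for entries beginning with "kat":
Words under "kat": katorgal, katorluneta, katorro, katorrunta, katorso
Count: 5

5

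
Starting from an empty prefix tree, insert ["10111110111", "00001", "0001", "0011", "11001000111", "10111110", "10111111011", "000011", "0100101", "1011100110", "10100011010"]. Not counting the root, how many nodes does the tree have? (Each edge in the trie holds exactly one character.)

53

Trace insertions, counting only characters that open a new branch:
  "10111110111" → 11 new (1, 0, 1, 1, 1, 1, 1, 0, 1, 1, 1)
  "00001" → 5 new (0, 0, 0, 0, 1)
  "0001" → prefix "000" already present; 1 new (1)
  "0011" → prefix "00" already present; 2 new (1, 1)
  "11001000111" → prefix "1" already present; 10 new (1, 0, 0, 1, 0, 0, 0, 1, 1, 1)
  "10111110" → prefix "10111110" already present; 0 new (none)
  "10111111011" → prefix "1011111" already present; 4 new (1, 0, 1, 1)
  "000011" → prefix "00001" already present; 1 new (1)
  "0100101" → prefix "0" already present; 6 new (1, 0, 0, 1, 0, 1)
  "1011100110" → prefix "10111" already present; 5 new (0, 0, 1, 1, 0)
  "10100011010" → prefix "101" already present; 8 new (0, 0, 0, 1, 1, 0, 1, 0)
Total nodes = 11 + 5 + 1 + 2 + 10 + 0 + 4 + 1 + 6 + 5 + 8 = 53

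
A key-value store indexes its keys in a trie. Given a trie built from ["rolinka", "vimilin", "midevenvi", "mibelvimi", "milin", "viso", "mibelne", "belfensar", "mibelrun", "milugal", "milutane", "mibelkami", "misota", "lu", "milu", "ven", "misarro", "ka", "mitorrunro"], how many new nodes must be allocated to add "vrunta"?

5

Walking "vrunta" from the root, the first 1 characters ("v") follow existing edges; "r" is the first miss.
So 6 − 1 = 5 new nodes.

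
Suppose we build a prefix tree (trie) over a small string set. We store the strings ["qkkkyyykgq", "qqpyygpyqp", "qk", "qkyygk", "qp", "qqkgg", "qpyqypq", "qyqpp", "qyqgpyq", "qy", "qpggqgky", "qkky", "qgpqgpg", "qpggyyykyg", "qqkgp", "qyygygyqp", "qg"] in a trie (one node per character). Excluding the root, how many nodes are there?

67

Count nodes per top-level branch (shared prefixes stored once):
  'q'-branch (qg, qgpqgpg, qk, qkkkyyykgq, qkky, qkyygk, qp, qpggqgky, qpggyyykyg, qpyqypq, qqkgg, qqkgp, qqpyygpyqp, qy, qyqgpyq, qyqpp, qyygygyqp): 67 nodes
Sum: 67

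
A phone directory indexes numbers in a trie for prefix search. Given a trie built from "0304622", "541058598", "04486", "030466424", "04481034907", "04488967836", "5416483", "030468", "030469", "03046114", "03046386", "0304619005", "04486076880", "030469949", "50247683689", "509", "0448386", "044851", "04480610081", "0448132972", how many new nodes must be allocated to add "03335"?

3

"03" is already a path in the trie; the remaining "335" must be added.
New nodes needed: |"03335"| − 2 = 5 − 2 = 3.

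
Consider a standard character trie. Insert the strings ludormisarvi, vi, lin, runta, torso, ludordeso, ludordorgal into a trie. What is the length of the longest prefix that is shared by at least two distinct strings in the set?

6

The deepest shared node is where two words last agree before diverging.
e.g. "ludordeso" and "ludordorgal" share the prefix "ludord" of length 6; no pair shares a longer one.
Longest shared-prefix length: 6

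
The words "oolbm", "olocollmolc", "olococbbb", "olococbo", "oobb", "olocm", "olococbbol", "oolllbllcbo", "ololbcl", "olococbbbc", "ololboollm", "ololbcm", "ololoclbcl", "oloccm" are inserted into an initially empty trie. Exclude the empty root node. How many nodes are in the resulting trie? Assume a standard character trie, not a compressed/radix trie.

Count nodes per top-level branch (shared prefixes stored once):
  'o'-branch (oloccm, olocm, olococbbb, olococbbbc, olococbbol, olococbo, olocollmolc, ololbcl, ololbcm, ololboollm, ololoclbcl, oobb, oolbm, oolllbllcbo): 52 nodes
Sum: 52

52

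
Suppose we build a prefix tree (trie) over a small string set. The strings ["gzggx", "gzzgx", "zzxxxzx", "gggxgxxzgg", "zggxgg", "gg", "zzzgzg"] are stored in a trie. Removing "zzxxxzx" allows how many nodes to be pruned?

A node on "zzxxxzx"'s path can go only if nothing else ends at it or branches off below it.
The suffix "xxxzx" (5 nodes) is used only by "zzxxxzx"; the node for "zz" still has the child "z", so pruning stops there.
Nodes removed: 5

5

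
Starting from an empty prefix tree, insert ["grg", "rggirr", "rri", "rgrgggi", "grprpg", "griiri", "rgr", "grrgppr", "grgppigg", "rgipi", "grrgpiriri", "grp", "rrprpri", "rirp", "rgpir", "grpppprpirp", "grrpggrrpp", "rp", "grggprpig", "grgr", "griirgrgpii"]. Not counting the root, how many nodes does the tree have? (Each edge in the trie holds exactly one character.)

82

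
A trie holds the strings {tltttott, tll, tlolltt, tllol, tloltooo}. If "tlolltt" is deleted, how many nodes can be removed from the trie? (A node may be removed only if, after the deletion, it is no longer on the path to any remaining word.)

3

After clearing the end-marker at "tlolltt", prune upward until reaching a node still needed by another word.
The suffix "ltt" (3 nodes) is used only by "tlolltt"; the node for "tlol" still has the child "t", so pruning stops there.
Nodes removed: 3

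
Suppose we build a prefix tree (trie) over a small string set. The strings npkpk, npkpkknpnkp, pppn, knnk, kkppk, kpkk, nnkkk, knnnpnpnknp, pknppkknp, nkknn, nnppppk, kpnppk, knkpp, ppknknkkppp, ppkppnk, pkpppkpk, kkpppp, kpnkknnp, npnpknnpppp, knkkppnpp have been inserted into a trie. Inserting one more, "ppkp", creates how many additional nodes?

Every character of "ppkp" already lies on an existing path (it is a prefix of some stored word).
No new nodes are needed: 0.

0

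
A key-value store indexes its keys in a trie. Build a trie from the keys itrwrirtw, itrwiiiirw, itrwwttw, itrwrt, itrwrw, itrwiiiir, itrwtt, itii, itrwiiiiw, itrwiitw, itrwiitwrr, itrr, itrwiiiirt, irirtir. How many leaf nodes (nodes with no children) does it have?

A leaf is a node with no children — equivalently, the end of a word that is not a proper prefix of any other stored word.
Those words: "irirtir", "itii", "itrr", "itrwiiiirt", "itrwiiiirw", "itrwiiiiw", "itrwiitwrr", "itrwrirtw", "itrwrt", "itrwrw", "itrwtt", "itrwwttw"
Leaf count: 12

12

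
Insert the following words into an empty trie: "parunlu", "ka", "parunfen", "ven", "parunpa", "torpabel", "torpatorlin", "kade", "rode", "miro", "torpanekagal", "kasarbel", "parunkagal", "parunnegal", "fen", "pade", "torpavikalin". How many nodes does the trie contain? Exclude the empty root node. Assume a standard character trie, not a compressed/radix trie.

76

Insert word by word; a character creates a node only if that edge doesn't already exist:
  "parunlu" → 7 new (p, a, r, u, n, l, u)
  "ka" → 2 new (k, a)
  "parunfen" → prefix "parun" already present; 3 new (f, e, n)
  "ven" → 3 new (v, e, n)
  "parunpa" → prefix "parun" already present; 2 new (p, a)
  "torpabel" → 8 new (t, o, r, p, a, b, e, l)
  "torpatorlin" → prefix "torpa" already present; 6 new (t, o, r, l, i, n)
  "kade" → prefix "ka" already present; 2 new (d, e)
  "rode" → 4 new (r, o, d, e)
  "miro" → 4 new (m, i, r, o)
  "torpanekagal" → prefix "torpa" already present; 7 new (n, e, k, a, g, a, l)
  "kasarbel" → prefix "ka" already present; 6 new (s, a, r, b, e, l)
  "parunkagal" → prefix "parun" already present; 5 new (k, a, g, a, l)
  "parunnegal" → prefix "parun" already present; 5 new (n, e, g, a, l)
  "fen" → 3 new (f, e, n)
  "pade" → prefix "pa" already present; 2 new (d, e)
  "torpavikalin" → prefix "torpa" already present; 7 new (v, i, k, a, l, i, n)
Total nodes = 7 + 2 + 3 + 3 + 2 + 8 + 6 + 2 + 4 + 4 + 7 + 6 + 5 + 5 + 3 + 2 + 7 = 76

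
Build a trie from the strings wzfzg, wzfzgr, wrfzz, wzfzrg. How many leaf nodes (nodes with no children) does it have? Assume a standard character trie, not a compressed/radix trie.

Leaves are exactly the stored words that no other stored word extends.
Those words: "wrfzz", "wzfzgr", "wzfzrg"
Leaf count: 3

3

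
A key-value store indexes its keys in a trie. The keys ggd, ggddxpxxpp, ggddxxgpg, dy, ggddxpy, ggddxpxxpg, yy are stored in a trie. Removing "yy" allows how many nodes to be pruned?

2

After clearing the end-marker at "yy", prune upward until reaching a node still needed by another word.
No other word shares any prefix with "yy", so all 2 of its nodes go.
Nodes removed: 2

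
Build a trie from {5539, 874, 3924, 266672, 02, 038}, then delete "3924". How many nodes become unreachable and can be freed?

4

After clearing the end-marker at "3924", prune upward until reaching a node still needed by another word.
No other word shares any prefix with "3924", so all 4 of its nodes go.
Nodes removed: 4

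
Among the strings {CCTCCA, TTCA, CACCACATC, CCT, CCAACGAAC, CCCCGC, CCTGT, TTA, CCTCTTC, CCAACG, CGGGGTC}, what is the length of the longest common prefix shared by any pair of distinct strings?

Equivalently: take the maximum, over all pairs, of their longest common prefix length.
e.g. "CCAACG" and "CCAACGAAC" share the prefix "CCAACG" of length 6; no pair shares a longer one.
Longest shared-prefix length: 6

6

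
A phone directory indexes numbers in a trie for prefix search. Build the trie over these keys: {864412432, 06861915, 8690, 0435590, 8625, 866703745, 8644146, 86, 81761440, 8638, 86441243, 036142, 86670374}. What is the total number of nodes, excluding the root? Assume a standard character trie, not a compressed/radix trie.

50

For each word, the new-node count is its length minus the longest prefix already in the trie:
  "864412432" → 9 new (8, 6, 4, 4, 1, 2, 4, 3, 2)
  "06861915" → 8 new (0, 6, 8, 6, 1, 9, 1, 5)
  "8690" → prefix "86" already present; 2 new (9, 0)
  "0435590" → prefix "0" already present; 6 new (4, 3, 5, 5, 9, 0)
  "8625" → prefix "86" already present; 2 new (2, 5)
  "866703745" → prefix "86" already present; 7 new (6, 7, 0, 3, 7, 4, 5)
  "8644146" → prefix "86441" already present; 2 new (4, 6)
  "86" → prefix "86" already present; 0 new (none)
  "81761440" → prefix "8" already present; 7 new (1, 7, 6, 1, 4, 4, 0)
  "8638" → prefix "86" already present; 2 new (3, 8)
  "86441243" → prefix "86441243" already present; 0 new (none)
  "036142" → prefix "0" already present; 5 new (3, 6, 1, 4, 2)
  "86670374" → prefix "86670374" already present; 0 new (none)
Total nodes = 9 + 8 + 2 + 6 + 2 + 7 + 2 + 0 + 7 + 2 + 0 + 5 + 0 = 50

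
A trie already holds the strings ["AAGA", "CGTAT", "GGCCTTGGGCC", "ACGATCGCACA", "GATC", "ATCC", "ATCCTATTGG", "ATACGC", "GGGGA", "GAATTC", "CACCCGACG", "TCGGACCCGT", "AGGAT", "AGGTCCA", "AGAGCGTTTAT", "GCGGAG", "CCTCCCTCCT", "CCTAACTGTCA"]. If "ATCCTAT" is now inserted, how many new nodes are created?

0

"ATCCTAT" is already a full path in the trie; only an end-marker is added.
No new nodes are needed: 0.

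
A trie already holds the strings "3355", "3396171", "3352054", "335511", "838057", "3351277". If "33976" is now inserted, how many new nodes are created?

2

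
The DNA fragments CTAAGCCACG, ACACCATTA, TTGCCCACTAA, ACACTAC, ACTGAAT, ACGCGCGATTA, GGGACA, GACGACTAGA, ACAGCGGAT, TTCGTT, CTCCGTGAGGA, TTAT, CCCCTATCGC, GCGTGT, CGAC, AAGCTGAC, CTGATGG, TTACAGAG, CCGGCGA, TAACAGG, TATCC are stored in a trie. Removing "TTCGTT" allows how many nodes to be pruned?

4

Walk "TTCGTT" from the leaf back toward the root, removing each node that no remaining word uses.
The suffix "CGTT" (4 nodes) is used only by "TTCGTT"; the node for "TT" still has the child "G", so pruning stops there.
Nodes removed: 4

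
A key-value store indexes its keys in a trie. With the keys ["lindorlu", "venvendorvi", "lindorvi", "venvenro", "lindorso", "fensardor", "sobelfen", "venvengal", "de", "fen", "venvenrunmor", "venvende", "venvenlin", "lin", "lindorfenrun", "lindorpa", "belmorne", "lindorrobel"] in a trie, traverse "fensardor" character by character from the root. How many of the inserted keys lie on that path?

2

Traverse "fensardor" character by character; count nodes along the way that are marked as word ends.
Prefixes of the query that are stored words: "fen", "fensardor"
Count: 2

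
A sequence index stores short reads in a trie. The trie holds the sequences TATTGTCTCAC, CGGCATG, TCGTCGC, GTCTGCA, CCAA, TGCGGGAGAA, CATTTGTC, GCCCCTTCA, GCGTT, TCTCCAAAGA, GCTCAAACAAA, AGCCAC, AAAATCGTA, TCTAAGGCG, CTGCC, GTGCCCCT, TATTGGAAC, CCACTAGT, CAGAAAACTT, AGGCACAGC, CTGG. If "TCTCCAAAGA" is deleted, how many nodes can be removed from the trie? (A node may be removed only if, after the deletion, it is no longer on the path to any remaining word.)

After clearing the end-marker at "TCTCCAAAGA", prune upward until reaching a node still needed by another word.
The suffix "CCAAAGA" (7 nodes) is used only by "TCTCCAAAGA"; the node for "TCT" still has the child "A", so pruning stops there.
Nodes removed: 7

7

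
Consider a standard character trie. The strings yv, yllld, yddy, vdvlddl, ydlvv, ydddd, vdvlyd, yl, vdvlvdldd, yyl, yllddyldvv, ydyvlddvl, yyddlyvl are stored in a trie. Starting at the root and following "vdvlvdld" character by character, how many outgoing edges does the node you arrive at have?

1

Walk "vdvlvdld" from the root, arriving at one node.
Distinct next characters after "vdvlvdld": d.
That node has 1 child edge.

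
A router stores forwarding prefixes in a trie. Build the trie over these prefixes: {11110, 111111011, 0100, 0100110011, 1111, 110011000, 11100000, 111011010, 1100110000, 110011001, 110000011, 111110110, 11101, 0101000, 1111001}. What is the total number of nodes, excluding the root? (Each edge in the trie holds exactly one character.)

54

For each word, the new-node count is its length minus the longest prefix already in the trie:
  "11110" → 5 new (1, 1, 1, 1, 0)
  "111111011" → prefix "1111" already present; 5 new (1, 1, 0, 1, 1)
  "0100" → 4 new (0, 1, 0, 0)
  "0100110011" → prefix "0100" already present; 6 new (1, 1, 0, 0, 1, 1)
  "1111" → prefix "1111" already present; 0 new (none)
  "110011000" → prefix "11" already present; 7 new (0, 0, 1, 1, 0, 0, 0)
  "11100000" → prefix "111" already present; 5 new (0, 0, 0, 0, 0)
  "111011010" → prefix "1110" already present; 5 new (1, 1, 0, 1, 0)
  "1100110000" → prefix "110011000" already present; 1 new (0)
  "110011001" → prefix "11001100" already present; 1 new (1)
  "110000011" → prefix "1100" already present; 5 new (0, 0, 0, 1, 1)
  "111110110" → prefix "11111" already present; 4 new (0, 1, 1, 0)
  "11101" → prefix "11101" already present; 0 new (none)
  "0101000" → prefix "010" already present; 4 new (1, 0, 0, 0)
  "1111001" → prefix "11110" already present; 2 new (0, 1)
Total nodes = 5 + 5 + 4 + 6 + 0 + 7 + 5 + 5 + 1 + 1 + 5 + 4 + 0 + 4 + 2 = 54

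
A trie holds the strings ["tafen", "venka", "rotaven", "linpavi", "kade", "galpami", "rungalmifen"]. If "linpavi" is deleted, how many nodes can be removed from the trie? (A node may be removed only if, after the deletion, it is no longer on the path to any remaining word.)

7

After clearing the end-marker at "linpavi", prune upward until reaching a node still needed by another word.
No other word shares any prefix with "linpavi", so all 7 of its nodes go.
Nodes removed: 7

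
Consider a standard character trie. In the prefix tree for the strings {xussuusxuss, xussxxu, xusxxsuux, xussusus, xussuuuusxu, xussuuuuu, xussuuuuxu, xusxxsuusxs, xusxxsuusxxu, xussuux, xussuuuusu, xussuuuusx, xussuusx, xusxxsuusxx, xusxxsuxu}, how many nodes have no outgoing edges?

Leaves are exactly the stored words that no other stored word extends.
Those words: "xussusus", "xussuusxuss", "xussuuuusu", "xussuuuusxu", "xussuuuuu", "xussuuuuxu", "xussuux", "xussxxu", "xusxxsuusxs", "xusxxsuusxxu", "xusxxsuux", "xusxxsuxu"
Leaf count: 12

12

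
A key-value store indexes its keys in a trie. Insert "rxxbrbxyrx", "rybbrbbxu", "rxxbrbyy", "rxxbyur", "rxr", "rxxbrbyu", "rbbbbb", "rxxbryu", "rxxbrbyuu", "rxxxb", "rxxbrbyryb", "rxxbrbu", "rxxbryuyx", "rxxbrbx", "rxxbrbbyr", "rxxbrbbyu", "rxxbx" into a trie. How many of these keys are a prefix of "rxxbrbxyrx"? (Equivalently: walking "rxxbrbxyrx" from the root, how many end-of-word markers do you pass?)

Check each prefix of "rxxbrbxyrx" against the stored set — each match is an end-marker on the path.
Prefixes of the query that are stored words: "rxxbrbx", "rxxbrbxyrx"
Count: 2

2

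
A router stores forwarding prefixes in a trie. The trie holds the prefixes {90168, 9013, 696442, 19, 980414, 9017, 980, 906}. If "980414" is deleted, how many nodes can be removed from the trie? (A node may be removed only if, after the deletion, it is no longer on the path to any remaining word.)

Walk "980414" from the leaf back toward the root, removing each node that no remaining word uses.
The suffix "414" (3 nodes) is used only by "980414"; "980" is itself a stored word, so pruning stops there.
Nodes removed: 3

3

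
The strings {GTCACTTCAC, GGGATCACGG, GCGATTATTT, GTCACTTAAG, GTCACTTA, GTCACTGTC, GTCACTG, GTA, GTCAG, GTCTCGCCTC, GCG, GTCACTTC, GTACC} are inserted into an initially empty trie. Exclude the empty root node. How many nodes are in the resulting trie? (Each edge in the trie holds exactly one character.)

Insert word by word; a character creates a node only if that edge doesn't already exist:
  "GTCACTTCAC" → 10 new (G, T, C, A, C, T, T, C, A, C)
  "GGGATCACGG" → prefix "G" already present; 9 new (G, G, A, T, C, A, C, G, G)
  "GCGATTATTT" → prefix "G" already present; 9 new (C, G, A, T, T, A, T, T, T)
  "GTCACTTAAG" → prefix "GTCACTT" already present; 3 new (A, A, G)
  "GTCACTTA" → prefix "GTCACTTA" already present; 0 new (none)
  "GTCACTGTC" → prefix "GTCACT" already present; 3 new (G, T, C)
  "GTCACTG" → prefix "GTCACTG" already present; 0 new (none)
  "GTA" → prefix "GT" already present; 1 new (A)
  "GTCAG" → prefix "GTCA" already present; 1 new (G)
  "GTCTCGCCTC" → prefix "GTC" already present; 7 new (T, C, G, C, C, T, C)
  "GCG" → prefix "GCG" already present; 0 new (none)
  "GTCACTTC" → prefix "GTCACTTC" already present; 0 new (none)
  "GTACC" → prefix "GTA" already present; 2 new (C, C)
Total nodes = 10 + 9 + 9 + 3 + 0 + 3 + 0 + 1 + 1 + 7 + 0 + 0 + 2 = 45

45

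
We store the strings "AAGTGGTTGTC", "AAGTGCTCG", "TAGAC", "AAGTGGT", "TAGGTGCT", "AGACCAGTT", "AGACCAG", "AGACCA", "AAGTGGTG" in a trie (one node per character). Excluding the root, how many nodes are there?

Insert word by word; a character creates a node only if that edge doesn't already exist:
  "AAGTGGTTGTC" → 11 new (A, A, G, T, G, G, T, T, G, T, C)
  "AAGTGCTCG" → prefix "AAGTG" already present; 4 new (C, T, C, G)
  "TAGAC" → 5 new (T, A, G, A, C)
  "AAGTGGT" → prefix "AAGTGGT" already present; 0 new (none)
  "TAGGTGCT" → prefix "TAG" already present; 5 new (G, T, G, C, T)
  "AGACCAGTT" → prefix "A" already present; 8 new (G, A, C, C, A, G, T, T)
  "AGACCAG" → prefix "AGACCAG" already present; 0 new (none)
  "AGACCA" → prefix "AGACCA" already present; 0 new (none)
  "AAGTGGTG" → prefix "AAGTGGT" already present; 1 new (G)
Total nodes = 11 + 4 + 5 + 0 + 5 + 8 + 0 + 0 + 1 = 34

34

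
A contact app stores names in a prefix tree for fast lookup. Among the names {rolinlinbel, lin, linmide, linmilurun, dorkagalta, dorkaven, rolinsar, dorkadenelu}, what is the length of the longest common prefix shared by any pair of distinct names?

5

Equivalently: take the maximum, over all pairs, of their longest common prefix length.
"dorkadenelu" and "dorkagalta" agree on "dorka" (5 characters) before diverging; nothing deeper is shared.
Longest shared-prefix length: 5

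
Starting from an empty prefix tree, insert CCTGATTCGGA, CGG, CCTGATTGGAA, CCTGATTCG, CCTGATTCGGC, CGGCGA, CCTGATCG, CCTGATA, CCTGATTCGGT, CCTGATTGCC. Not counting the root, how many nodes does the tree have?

Count nodes per top-level branch (shared prefixes stored once):
  'C'-branch (CCTGATA, CCTGATCG, CCTGATTCG, CCTGATTCGGA, CCTGATTCGGC, CCTGATTCGGT, CCTGATTGCC, CCTGATTGGAA, CGG, CGGCGA): 27 nodes
Sum: 27

27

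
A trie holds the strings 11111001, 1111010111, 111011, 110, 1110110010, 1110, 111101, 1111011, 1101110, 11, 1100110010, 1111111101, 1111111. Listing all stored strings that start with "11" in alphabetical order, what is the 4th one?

Words with prefix "11", in lexicographic order: "11", "110", "1100110010", "1101110", "1110", "111011", "1110110010", "111101", "1111010111", "1111011", "11111001", "1111111", "1111111101"
Position 4: 1101110

1101110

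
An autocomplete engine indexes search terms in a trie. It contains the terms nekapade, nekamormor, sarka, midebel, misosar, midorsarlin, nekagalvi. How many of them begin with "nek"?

Walk to "nek"; the words in its subtree are exactly those with that prefix.
Words under "nek": nekagalvi, nekamormor, nekapade
Count: 3

3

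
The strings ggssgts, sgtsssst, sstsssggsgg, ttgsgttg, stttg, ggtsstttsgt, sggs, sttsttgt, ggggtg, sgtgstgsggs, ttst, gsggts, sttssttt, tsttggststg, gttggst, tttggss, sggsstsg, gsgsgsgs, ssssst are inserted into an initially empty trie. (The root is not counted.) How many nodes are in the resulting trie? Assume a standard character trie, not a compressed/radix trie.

110

Trace insertions, counting only characters that open a new branch:
  "ggssgts" → 7 new (g, g, s, s, g, t, s)
  "sgtsssst" → 8 new (s, g, t, s, s, s, s, t)
  "sstsssggsgg" → prefix "s" already present; 10 new (s, t, s, s, s, g, g, s, g, g)
  "ttgsgttg" → 8 new (t, t, g, s, g, t, t, g)
  "stttg" → prefix "s" already present; 4 new (t, t, t, g)
  "ggtsstttsgt" → prefix "gg" already present; 9 new (t, s, s, t, t, t, s, g, t)
  "sggs" → prefix "sg" already present; 2 new (g, s)
  "sttsttgt" → prefix "stt" already present; 5 new (s, t, t, g, t)
  "ggggtg" → prefix "gg" already present; 4 new (g, g, t, g)
  "sgtgstgsggs" → prefix "sgt" already present; 8 new (g, s, t, g, s, g, g, s)
  "ttst" → prefix "tt" already present; 2 new (s, t)
  "gsggts" → prefix "g" already present; 5 new (s, g, g, t, s)
  "sttssttt" → prefix "stts" already present; 4 new (s, t, t, t)
  "tsttggststg" → prefix "t" already present; 10 new (s, t, t, g, g, s, t, s, t, g)
  "gttggst" → prefix "g" already present; 6 new (t, t, g, g, s, t)
  "tttggss" → prefix "tt" already present; 5 new (t, g, g, s, s)
  "sggsstsg" → prefix "sggs" already present; 4 new (s, t, s, g)
  "gsgsgsgs" → prefix "gsg" already present; 5 new (s, g, s, g, s)
  "ssssst" → prefix "ss" already present; 4 new (s, s, s, t)
Total nodes = 7 + 8 + 10 + 8 + 4 + 9 + 2 + 5 + 4 + 8 + 2 + 5 + 4 + 10 + 6 + 5 + 4 + 5 + 4 = 110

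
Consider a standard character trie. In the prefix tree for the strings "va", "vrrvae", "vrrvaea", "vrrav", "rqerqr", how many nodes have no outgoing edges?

4

Leaves are exactly the stored words that no other stored word extends.
Those words: "rqerqr", "va", "vrrav", "vrrvaea"
Leaf count: 4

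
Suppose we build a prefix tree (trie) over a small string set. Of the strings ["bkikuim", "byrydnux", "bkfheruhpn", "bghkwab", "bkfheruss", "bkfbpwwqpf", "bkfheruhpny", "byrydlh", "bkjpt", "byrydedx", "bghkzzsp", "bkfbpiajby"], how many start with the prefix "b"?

12

Filter for entries beginning with "b":
Matches: "bghkwab", "bghkzzsp", "bkfbpiajby", "bkfbpwwqpf", "bkfheruhpn", "bkfheruhpny", "bkfheruss", "bkikuim", "bkjpt", "byrydedx", "byrydlh", "byrydnux"
Count: 12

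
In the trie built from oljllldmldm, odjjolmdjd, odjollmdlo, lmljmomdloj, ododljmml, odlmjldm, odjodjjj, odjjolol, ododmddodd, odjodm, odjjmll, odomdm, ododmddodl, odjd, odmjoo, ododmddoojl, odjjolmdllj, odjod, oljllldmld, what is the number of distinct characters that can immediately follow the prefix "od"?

Walk "od" from the root, arriving at one node.
Characters that immediately follow "od" among the stored strings: {j, l, m, o}.
That node has 4 child edges.

4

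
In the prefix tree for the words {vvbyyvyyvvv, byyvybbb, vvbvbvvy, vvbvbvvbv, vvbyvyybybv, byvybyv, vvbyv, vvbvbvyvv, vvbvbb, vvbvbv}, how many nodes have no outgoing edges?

Leaves are exactly the stored words that no other stored word extends.
Those words: "byvybyv", "byyvybbb", "vvbvbb", "vvbvbvvbv", "vvbvbvvy", "vvbvbvyvv", "vvbyvyybybv", "vvbyyvyyvvv"
Leaf count: 8

8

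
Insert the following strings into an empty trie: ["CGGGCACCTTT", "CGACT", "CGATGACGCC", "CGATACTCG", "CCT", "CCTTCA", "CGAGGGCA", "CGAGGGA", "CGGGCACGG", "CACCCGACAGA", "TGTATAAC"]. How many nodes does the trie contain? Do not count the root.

57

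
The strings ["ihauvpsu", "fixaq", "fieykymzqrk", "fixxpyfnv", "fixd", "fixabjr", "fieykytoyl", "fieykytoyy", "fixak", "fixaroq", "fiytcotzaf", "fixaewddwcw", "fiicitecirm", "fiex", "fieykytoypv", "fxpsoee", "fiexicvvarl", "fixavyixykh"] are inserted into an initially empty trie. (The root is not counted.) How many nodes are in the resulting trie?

88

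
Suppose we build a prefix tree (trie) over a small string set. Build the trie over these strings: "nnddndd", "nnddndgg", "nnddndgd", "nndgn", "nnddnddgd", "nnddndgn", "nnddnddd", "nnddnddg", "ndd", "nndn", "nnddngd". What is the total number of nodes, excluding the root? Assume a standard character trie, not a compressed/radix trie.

21

Trie structure (* marks end of a word):
(root)
└─ n
   ├─ d
   │  └─ d *
   └─ n
      └─ d
         ├─ d
         │  └─ n
         │     ├─ d
         │     │  ├─ d *
         │     │  │  ├─ d *
         │     │  │  └─ g *
         │     │  │     └─ d *
         │     │  └─ g
         │     │     ├─ d *
         │     │     ├─ g *
         │     │     └─ n *
         │     └─ g
         │        └─ d *
         ├─ g
         │  └─ n *
         └─ n *
Counting every labelled node above: 21.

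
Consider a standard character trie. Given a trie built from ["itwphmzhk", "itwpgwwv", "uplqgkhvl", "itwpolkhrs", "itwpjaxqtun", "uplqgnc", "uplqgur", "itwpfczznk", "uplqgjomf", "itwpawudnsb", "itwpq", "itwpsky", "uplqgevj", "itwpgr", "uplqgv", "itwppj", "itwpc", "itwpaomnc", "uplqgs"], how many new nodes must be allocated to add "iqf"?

2

"i" is already a path in the trie; the remaining "qf" must be added.
Each of the 2 remaining characters creates one node.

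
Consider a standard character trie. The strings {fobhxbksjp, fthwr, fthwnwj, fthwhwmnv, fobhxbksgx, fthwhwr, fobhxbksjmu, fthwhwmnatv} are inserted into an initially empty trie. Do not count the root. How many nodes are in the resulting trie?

Insert word by word; a character creates a node only if that edge doesn't already exist:
  "fobhxbksjp" → 10 new (f, o, b, h, x, b, k, s, j, p)
  "fthwr" → prefix "f" already present; 4 new (t, h, w, r)
  "fthwnwj" → prefix "fthw" already present; 3 new (n, w, j)
  "fthwhwmnv" → prefix "fthw" already present; 5 new (h, w, m, n, v)
  "fobhxbksgx" → prefix "fobhxbks" already present; 2 new (g, x)
  "fthwhwr" → prefix "fthwhw" already present; 1 new (r)
  "fobhxbksjmu" → prefix "fobhxbksj" already present; 2 new (m, u)
  "fthwhwmnatv" → prefix "fthwhwmn" already present; 3 new (a, t, v)
Total nodes = 10 + 4 + 3 + 5 + 2 + 1 + 2 + 3 = 30

30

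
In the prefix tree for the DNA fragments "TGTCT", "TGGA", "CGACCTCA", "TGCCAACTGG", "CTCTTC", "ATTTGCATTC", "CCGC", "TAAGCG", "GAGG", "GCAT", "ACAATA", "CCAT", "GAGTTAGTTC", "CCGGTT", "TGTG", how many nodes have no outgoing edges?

15

Leaves are exactly the stored words that no other stored word extends.
Those words: "ACAATA", "ATTTGCATTC", "CCAT", "CCGC", "CCGGTT", "CGACCTCA", "CTCTTC", "GAGG", "GAGTTAGTTC", "GCAT", "TAAGCG", "TGCCAACTGG", "TGGA", "TGTCT", "TGTG"
Leaf count: 15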